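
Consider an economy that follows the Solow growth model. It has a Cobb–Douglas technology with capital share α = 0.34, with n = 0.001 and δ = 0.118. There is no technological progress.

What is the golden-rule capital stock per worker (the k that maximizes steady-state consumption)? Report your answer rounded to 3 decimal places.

k_gold ≈ 4.907

The golden rule sets f'(k) = n + δ, i.e. α·k^(α−1) = n + δ.
So k^(1−α) = α / (n + δ) = 0.34 / 0.119 = 2.8571.
k_gold = 2.8571^(1/0.66) ≈ 4.9068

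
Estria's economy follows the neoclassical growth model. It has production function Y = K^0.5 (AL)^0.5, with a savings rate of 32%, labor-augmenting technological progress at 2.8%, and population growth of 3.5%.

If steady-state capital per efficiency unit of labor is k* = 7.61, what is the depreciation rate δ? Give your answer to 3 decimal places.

δ ≈ 0.053

Steady state requires s·f(k) = (n + g + δ)·k, i.e. s·k^α = (n + g + δ)·k.
So s / (n + g + δ) = (k*)^(1−α) = 7.61^0.5 = 2.7586.
Therefore n + g + δ = s / 2.7586 = 0.32 / 2.7586 = 0.1160, so δ = 0.1160 − 0.063 = 0.0530.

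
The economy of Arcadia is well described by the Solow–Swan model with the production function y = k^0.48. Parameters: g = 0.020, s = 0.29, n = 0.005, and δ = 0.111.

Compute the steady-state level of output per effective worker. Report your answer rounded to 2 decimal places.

y* ≈ 2.01

At the steady state, Δk = 0, so s·k^α = (n + g + δ)·k.
Rearranging, k^(1−α) = s / (n + g + δ).
k^0.52 = 0.29 / (0.005 + 0.020 + 0.111) = 0.29 / 0.136 = 2.1324
k* = 2.1324^(1/0.52) ≈ 4.2898
y* = (k*)^α = 4.2898^0.48 ≈ 2.0117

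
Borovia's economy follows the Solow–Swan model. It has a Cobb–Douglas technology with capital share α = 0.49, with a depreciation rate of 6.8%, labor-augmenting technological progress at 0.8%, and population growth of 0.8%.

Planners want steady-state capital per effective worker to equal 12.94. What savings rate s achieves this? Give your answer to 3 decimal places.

s ≈ 0.310

In steady state, investment equals break-even investment: s·k^α = (n + g + δ)·k.
So s / (n + g + δ) = (k*)^(1−α) = 12.94^0.51 = 3.6905.
Therefore s = 3.6905 × (n + g + δ) = 3.6905 × 0.084 = 0.3100.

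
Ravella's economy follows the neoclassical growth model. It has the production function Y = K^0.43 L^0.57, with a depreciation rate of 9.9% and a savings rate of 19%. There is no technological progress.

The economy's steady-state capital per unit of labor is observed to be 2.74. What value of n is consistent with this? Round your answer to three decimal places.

n ≈ 0.008

In steady state, investment equals break-even investment: s·k^α = (n + δ)·k.
So s / (n + δ) = (k*)^(1−α) = 2.74^0.57 = 1.7763.
Therefore n + δ = s / 1.7763 = 0.19 / 1.7763 = 0.1070, so n = 0.1070 − 0.099 = 0.0080.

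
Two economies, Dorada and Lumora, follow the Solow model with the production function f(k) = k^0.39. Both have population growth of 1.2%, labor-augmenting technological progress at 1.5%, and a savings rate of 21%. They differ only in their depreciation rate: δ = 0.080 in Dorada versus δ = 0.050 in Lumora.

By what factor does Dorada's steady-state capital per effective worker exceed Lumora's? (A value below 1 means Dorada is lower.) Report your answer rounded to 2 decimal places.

ratio ≈ 0.58

Steady-state k* = [s/(n + g + δ)]^(1/(1−α)), so the ratio is [ (s_D/(n + g + δ)_D) / (s_L/(n + g + δ)_L) ]^1.6393.
s_D/(n + g + δ)_D = 0.21/0.107 = 1.9626; s_L/(n + g + δ)_L = 0.21/0.077 = 2.7273.
Ratio = (1.9626/2.7273)^1.6393 = 0.7196^1.6393 ≈ 0.5831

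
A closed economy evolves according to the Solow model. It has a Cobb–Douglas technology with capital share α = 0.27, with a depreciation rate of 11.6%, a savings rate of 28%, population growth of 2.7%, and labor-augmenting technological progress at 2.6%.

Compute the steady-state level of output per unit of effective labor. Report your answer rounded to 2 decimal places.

y* = 1.21

Steady state requires s·f(k) = (n + g + δ)·k, i.e. s·k^α = (n + g + δ)·k.
Dividing both sides by k: k^(1−α) = s / (n + g + δ).
k^0.73 = 0.28 / (0.027 + 0.026 + 0.116) = 0.28 / 0.169 = 1.6568
k* = 1.6568^(1/0.73) ≈ 1.9970
y* = (k*)^α = 1.9970^0.27 ≈ 1.2053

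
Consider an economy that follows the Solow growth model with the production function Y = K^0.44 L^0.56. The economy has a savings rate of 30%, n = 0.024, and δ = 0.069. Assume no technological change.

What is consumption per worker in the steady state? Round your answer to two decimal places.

c* = 1.76

In steady state, investment equals break-even investment: s·k^α = (n + δ)·k.
Dividing both sides by k: k^(1−α) = s / (n + δ).
k^0.56 = 0.30 / (0.024 + 0.069) = 0.30 / 0.093 = 3.2258
k* = 3.2258^(1/0.56) ≈ 8.0962
y* = (k*)^α = 8.0962^0.44 ≈ 2.5098
c* = (1 − s)·y* = (1 − 0.30) × 2.5098 ≈ 1.7569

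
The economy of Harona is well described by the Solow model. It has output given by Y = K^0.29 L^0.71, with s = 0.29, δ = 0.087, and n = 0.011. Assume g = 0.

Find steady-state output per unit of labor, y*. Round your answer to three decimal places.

Steady state requires s·f(k) = (n + δ)·k, i.e. s·k^α = (n + δ)·k.
Dividing both sides by k: k^(1−α) = s / (n + δ).
k^0.71 = 0.29 / (0.011 + 0.087) = 0.29 / 0.098 = 2.9592
k* = 2.9592^(1/0.71) ≈ 4.6092
y* = (k*)^α = 4.6092^0.29 ≈ 1.5576

y* = 1.558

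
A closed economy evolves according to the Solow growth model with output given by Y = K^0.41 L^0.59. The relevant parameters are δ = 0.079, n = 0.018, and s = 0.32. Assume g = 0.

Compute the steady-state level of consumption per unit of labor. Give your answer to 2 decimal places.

At the steady state, Δk = 0, so s·k^α = (n + δ)·k.
Rearranging, k^(1−α) = s / (n + δ).
k^0.59 = 0.32 / (0.018 + 0.079) = 0.32 / 0.097 = 3.2990
k* = 3.2990^(1/0.59) ≈ 7.5616
y* = (k*)^α = 7.5616^0.41 ≈ 2.2921
c* = (1 − s)·y* = (1 − 0.32) × 2.2921 ≈ 1.5586

c* ≈ 1.56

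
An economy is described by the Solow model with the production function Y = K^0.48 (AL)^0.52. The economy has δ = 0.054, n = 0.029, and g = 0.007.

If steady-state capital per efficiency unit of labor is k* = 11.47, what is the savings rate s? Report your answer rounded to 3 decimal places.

s ≈ 0.320

Steady state requires s·f(k) = (n + g + δ)·k, i.e. s·k^α = (n + g + δ)·k.
So s / (n + g + δ) = (k*)^(1−α) = 11.47^0.52 = 3.5561.
Therefore s = 3.5561 × (n + g + δ) = 3.5561 × 0.090 = 0.3200.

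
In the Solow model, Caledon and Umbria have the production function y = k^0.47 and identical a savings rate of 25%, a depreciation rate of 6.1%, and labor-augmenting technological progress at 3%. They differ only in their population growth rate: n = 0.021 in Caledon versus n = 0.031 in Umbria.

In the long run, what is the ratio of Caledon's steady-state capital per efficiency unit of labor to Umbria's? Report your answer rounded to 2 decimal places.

ratio ≈ 1.18

Steady-state k* = [s/(n + g + δ)]^(1/(1−α)), so the ratio is [ (s_C/(n + g + δ)_C) / (s_U/(n + g + δ)_U) ]^1.8868.
s_C/(n + g + δ)_C = 0.25/0.112 = 2.2321; s_U/(n + g + δ)_U = 0.25/0.122 = 2.0492.
Ratio = (2.2321/2.0492)^1.8868 = 1.0893^1.8868 ≈ 1.1751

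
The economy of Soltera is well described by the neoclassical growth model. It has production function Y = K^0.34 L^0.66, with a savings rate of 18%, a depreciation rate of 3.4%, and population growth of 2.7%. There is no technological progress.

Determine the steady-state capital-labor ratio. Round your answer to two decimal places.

k* ≈ 5.15

Steady state requires s·f(k) = (n + δ)·k, i.e. s·k^α = (n + δ)·k.
Rearranging, k^(1−α) = s / (n + δ).
k^0.66 = 0.18 / (0.027 + 0.034) = 0.18 / 0.061 = 2.9508
k* = 2.9508^(1/0.66) ≈ 5.1526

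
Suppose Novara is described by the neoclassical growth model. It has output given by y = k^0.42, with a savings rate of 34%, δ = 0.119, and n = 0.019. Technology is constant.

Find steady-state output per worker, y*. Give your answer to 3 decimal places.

y* ≈ 1.921

Steady state requires s·f(k) = (n + δ)·k, i.e. s·k^α = (n + δ)·k.
Rearranging, k^(1−α) = s / (n + δ).
k^0.58 = 0.34 / (0.019 + 0.119) = 0.34 / 0.138 = 2.4638
k* = 2.4638^(1/0.58) ≈ 4.7335
y* = (k*)^α = 4.7335^0.42 ≈ 1.9212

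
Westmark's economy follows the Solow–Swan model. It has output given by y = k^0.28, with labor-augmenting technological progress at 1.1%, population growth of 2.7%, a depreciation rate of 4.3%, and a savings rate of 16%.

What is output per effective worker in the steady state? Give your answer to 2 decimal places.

In steady state, investment equals break-even investment: s·k^α = (n + g + δ)·k.
Rearranging, k^(1−α) = s / (n + g + δ).
k^0.72 = 0.16 / (0.027 + 0.011 + 0.043) = 0.16 / 0.081 = 1.9753
k* = 1.9753^(1/0.72) ≈ 2.5740
y* = (k*)^α = 2.5740^0.28 ≈ 1.3031

y* = 1.30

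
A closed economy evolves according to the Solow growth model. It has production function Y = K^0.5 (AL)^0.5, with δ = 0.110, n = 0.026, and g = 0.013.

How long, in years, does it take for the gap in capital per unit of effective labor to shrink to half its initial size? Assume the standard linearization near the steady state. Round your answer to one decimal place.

about 9.3 years

Near the steady state the convergence rate is λ = (1 − α)(n + g + δ).
λ = (1 − 0.5) × 0.149 = 0.5 × 0.149 = 0.0745
Half-life = ln 2 / λ = 0.6931 / 0.0745 ≈ 9.30 years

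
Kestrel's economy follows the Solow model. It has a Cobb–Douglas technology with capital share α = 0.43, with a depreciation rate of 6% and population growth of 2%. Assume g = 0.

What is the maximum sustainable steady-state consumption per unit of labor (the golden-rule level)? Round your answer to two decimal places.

c_gold ≈ 2.03

At the golden rule, f'(k) = n + δ, so α·k^(α−1) = n + δ and k_gold = (α/(n + δ))^(1/(1−α)).
k_gold = (0.43/0.080)^(1/0.57) = 5.3750^1.7544 ≈ 19.1151
c_gold = f(k_gold) − (n + δ)·k_gold = 3.5562 − 0.080×19.1151 ≈ 2.0270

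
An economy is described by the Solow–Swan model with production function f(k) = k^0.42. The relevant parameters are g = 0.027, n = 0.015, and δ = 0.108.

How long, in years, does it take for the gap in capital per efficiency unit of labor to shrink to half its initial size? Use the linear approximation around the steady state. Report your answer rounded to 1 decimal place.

Near the steady state the convergence rate is λ = (1 − α)(n + g + δ).
λ = (1 − 0.42) × 0.150 = 0.58 × 0.150 = 0.0870
Half-life = ln 2 / λ = 0.6931 / 0.0870 ≈ 7.97 years

about 8.0 years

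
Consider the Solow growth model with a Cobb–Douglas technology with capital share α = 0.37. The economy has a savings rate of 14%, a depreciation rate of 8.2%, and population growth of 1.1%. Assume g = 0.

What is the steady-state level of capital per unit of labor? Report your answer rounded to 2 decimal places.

Steady state requires s·f(k) = (n + δ)·k, i.e. s·k^α = (n + δ)·k.
Rearranging, k^(1−α) = s / (n + δ).
k^0.63 = 0.14 / (0.011 + 0.082) = 0.14 / 0.093 = 1.5054
k* = 1.5054^(1/0.63) ≈ 1.9142

k* ≈ 1.91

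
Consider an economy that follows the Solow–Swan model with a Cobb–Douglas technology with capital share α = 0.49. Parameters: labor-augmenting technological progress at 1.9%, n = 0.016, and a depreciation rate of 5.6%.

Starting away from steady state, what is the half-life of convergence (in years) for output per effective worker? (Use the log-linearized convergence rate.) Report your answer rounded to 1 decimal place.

t_½ ≈ 14.9 years

Near the steady state the convergence rate is λ = (1 − α)(n + g + δ).
λ = (1 − 0.49) × 0.091 = 0.51 × 0.091 = 0.04641
Half-life = ln 2 / λ = 0.6931 / 0.04641 ≈ 14.93 years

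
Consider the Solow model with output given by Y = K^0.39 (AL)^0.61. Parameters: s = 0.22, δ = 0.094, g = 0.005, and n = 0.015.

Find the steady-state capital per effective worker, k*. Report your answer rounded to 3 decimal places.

In steady state, investment equals break-even investment: s·k^α = (n + g + δ)·k.
Dividing both sides by k: k^(1−α) = s / (n + g + δ).
k^0.61 = 0.22 / (0.015 + 0.005 + 0.094) = 0.22 / 0.114 = 1.9298
k* = 1.9298^(1/0.61) ≈ 2.9380

k* = 2.938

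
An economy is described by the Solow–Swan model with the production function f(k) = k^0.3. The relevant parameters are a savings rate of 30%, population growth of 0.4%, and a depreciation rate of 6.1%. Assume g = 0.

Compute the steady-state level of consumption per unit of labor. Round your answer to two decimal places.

At the steady state, Δk = 0, so s·k^α = (n + δ)·k.
Rearranging, k^(1−α) = s / (n + δ).
k^0.7 = 0.30 / (0.004 + 0.061) = 0.30 / 0.065 = 4.6154
k* = 4.6154^(1/0.7) ≈ 8.8894
y* = (k*)^α = 8.8894^0.3 ≈ 1.9260
c* = (1 − s)·y* = (1 − 0.30) × 1.9260 ≈ 1.3482

c* ≈ 1.35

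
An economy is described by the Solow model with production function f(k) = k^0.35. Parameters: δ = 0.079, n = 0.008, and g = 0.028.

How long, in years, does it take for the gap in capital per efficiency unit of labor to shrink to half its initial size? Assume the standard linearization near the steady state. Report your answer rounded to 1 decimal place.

Near the steady state the convergence rate is λ = (1 − α)(n + g + δ).
λ = (1 − 0.35) × 0.115 = 0.65 × 0.115 = 0.07475
Half-life = ln 2 / λ = 0.6931 / 0.07475 ≈ 9.27 years

about 9.3 years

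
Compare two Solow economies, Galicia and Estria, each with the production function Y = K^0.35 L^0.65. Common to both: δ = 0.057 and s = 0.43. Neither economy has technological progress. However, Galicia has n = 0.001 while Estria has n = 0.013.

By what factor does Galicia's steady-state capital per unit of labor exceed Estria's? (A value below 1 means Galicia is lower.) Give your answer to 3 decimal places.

k*_G / k*_E ≈ 1.336

Steady-state k* = [s/(n + δ)]^(1/(1−α)), so the ratio is [ (s_G/(n + δ)_G) / (s_E/(n + δ)_E) ]^1.5385.
s_G/(n + δ)_G = 0.43/0.058 = 7.4138; s_E/(n + δ)_E = 0.43/0.070 = 6.1429.
Ratio = (7.4138/6.1429)^1.5385 = 1.2069^1.5385 ≈ 1.3355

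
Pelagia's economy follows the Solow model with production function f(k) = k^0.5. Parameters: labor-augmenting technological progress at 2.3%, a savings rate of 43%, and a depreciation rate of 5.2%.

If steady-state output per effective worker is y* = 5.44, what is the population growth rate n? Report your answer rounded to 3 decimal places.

In steady state, investment equals break-even investment: s·k^α = (n + g + δ)·k.
Since y* = [s/(n + g + δ)]^(α/(1−α)), we have s/(n + g + δ) = (y*)^((1−α)/α) = 5.44^1 = 5.4400.
Therefore n + g + δ = s / 5.4400 = 0.43 / 5.4400 = 0.0790, so n = 0.0790 − 0.075 = 0.0040.

n ≈ 0.004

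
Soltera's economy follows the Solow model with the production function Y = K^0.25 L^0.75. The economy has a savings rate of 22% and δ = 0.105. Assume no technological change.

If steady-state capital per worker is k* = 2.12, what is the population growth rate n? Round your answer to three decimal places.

In steady state, investment equals break-even investment: s·k^α = (n + δ)·k.
So s / (n + δ) = (k*)^(1−α) = 2.12^0.75 = 1.7569.
Therefore n + δ = s / 1.7569 = 0.22 / 1.7569 = 0.1252, so n = 0.1252 − 0.105 = 0.0202.

n ≈ 0.020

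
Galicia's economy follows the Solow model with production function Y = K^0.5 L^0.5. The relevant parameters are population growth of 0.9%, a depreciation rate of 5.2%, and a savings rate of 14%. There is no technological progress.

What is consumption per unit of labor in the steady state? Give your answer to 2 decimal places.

c* = 1.97

In steady state, investment equals break-even investment: s·k^α = (n + δ)·k.
Rearranging, k^(1−α) = s / (n + δ).
k^0.5 = 0.14 / (0.009 + 0.052) = 0.14 / 0.061 = 2.2951
k* = 2.2951^(1/0.5) ≈ 5.2675
y* = (k*)^α = 5.2675^0.5 ≈ 2.2951
c* = (1 − s)·y* = (1 − 0.14) × 2.2951 ≈ 1.9738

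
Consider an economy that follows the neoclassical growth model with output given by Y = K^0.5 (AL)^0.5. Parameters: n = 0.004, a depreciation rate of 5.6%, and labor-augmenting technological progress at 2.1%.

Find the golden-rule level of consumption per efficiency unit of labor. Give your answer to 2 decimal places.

At the golden rule, f'(k) = n + g + δ, so α·k^(α−1) = n + g + δ and k_gold = (α/(n + g + δ))^(1/(1−α)).
k_gold = (0.5/0.081)^(1/0.5) = 6.1728^2 ≈ 38.1035
c_gold = f(k_gold) − (n + g + δ)·k_gold = 6.1728 − 0.081×38.1035 ≈ 3.0864

c_gold ≈ 3.09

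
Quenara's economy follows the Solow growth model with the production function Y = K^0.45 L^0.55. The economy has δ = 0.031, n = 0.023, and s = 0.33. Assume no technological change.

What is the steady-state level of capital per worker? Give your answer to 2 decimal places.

k* ≈ 26.87

Steady state requires s·f(k) = (n + δ)·k, i.e. s·k^α = (n + δ)·k.
Dividing both sides by k: k^(1−α) = s / (n + δ).
k^0.55 = 0.33 / (0.023 + 0.031) = 0.33 / 0.054 = 6.1111
k* = 6.1111^(1/0.55) ≈ 26.8725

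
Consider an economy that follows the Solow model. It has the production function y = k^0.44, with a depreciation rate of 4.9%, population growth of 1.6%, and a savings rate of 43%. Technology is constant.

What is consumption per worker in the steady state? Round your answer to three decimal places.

In steady state, investment equals break-even investment: s·k^α = (n + δ)·k.
Dividing both sides by k: k^(1−α) = s / (n + δ).
k^0.56 = 0.43 / (0.016 + 0.049) = 0.43 / 0.065 = 6.6154
k* = 6.6154^(1/0.56) ≈ 29.1930
y* = (k*)^α = 29.1930^0.44 ≈ 4.4129
c* = (1 − s)·y* = (1 − 0.43) × 4.4129 ≈ 2.5154

c* = 2.515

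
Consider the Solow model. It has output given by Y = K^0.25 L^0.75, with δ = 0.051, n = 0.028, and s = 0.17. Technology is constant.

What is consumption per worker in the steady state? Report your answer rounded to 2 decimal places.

c* ≈ 1.07

In steady state, investment equals break-even investment: s·k^α = (n + δ)·k.
Dividing both sides by k: k^(1−α) = s / (n + δ).
k^0.75 = 0.17 / (0.028 + 0.051) = 0.17 / 0.079 = 2.1519
k* = 2.1519^(1/0.75) ≈ 2.7782
y* = (k*)^α = 2.7782^0.25 ≈ 1.2910
c* = (1 − s)·y* = (1 − 0.17) × 1.2910 ≈ 1.0715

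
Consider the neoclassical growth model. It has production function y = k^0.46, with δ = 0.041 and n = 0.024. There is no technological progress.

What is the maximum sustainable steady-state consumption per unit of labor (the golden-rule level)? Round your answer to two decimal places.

c_gold ≈ 2.86

At the golden rule, f'(k) = n + δ, so α·k^(α−1) = n + δ and k_gold = (α/(n + δ))^(1/(1−α)).
k_gold = (0.46/0.065)^(1/0.54) = 7.0769^1.8519 ≈ 37.4821
c_gold = f(k_gold) − (n + δ)·k_gold = 5.2961 − 0.065×37.4821 ≈ 2.8598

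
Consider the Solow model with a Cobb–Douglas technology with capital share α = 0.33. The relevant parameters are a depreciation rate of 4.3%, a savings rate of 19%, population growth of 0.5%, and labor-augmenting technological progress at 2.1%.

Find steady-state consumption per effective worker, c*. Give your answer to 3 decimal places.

At the steady state, Δk = 0, so s·k^α = (n + g + δ)·k.
Dividing both sides by k: k^(1−α) = s / (n + g + δ).
k^0.67 = 0.19 / (0.005 + 0.021 + 0.043) = 0.19 / 0.069 = 2.7536
k* = 2.7536^(1/0.67) ≈ 4.5349
y* = (k*)^α = 4.5349^0.33 ≈ 1.6469
c* = (1 − s)·y* = (1 − 0.19) × 1.6469 ≈ 1.3340

c* ≈ 1.334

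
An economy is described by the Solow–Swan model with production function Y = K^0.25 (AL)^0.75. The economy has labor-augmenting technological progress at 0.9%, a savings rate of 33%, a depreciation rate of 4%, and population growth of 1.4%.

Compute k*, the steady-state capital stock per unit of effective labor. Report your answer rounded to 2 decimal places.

At the steady state, Δk = 0, so s·k^α = (n + g + δ)·k.
Dividing both sides by k: k^(1−α) = s / (n + g + δ).
k^0.75 = 0.33 / (0.014 + 0.009 + 0.040) = 0.33 / 0.063 = 5.2381
k* = 5.2381^(1/0.75) ≈ 9.0970

k* ≈ 9.10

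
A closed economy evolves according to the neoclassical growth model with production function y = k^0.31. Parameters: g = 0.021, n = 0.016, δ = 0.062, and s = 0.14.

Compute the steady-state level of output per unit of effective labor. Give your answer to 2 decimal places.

At the steady state, Δk = 0, so s·k^α = (n + g + δ)·k.
Dividing both sides by k: k^(1−α) = s / (n + g + δ).
k^0.69 = 0.14 / (0.016 + 0.021 + 0.062) = 0.14 / 0.099 = 1.4141
k* = 1.4141^(1/0.69) ≈ 1.6523
y* = (k*)^α = 1.6523^0.31 ≈ 1.1684

y* ≈ 1.17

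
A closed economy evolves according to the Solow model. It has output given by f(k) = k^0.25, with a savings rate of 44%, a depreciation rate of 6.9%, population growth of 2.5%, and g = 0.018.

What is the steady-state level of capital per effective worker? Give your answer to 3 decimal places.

k* = 6.199

Steady state requires s·f(k) = (n + g + δ)·k, i.e. s·k^α = (n + g + δ)·k.
Dividing both sides by k: k^(1−α) = s / (n + g + δ).
k^0.75 = 0.44 / (0.025 + 0.018 + 0.069) = 0.44 / 0.112 = 3.9286
k* = 3.9286^(1/0.75) ≈ 6.1989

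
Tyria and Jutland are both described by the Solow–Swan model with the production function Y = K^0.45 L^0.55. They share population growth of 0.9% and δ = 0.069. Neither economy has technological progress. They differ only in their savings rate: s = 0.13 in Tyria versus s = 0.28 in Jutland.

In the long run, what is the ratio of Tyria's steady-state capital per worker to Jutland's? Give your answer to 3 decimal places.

ratio ≈ 0.248

Steady-state k* = [s/(n + δ)]^(1/(1−α)), so the ratio is [ (s_T/(n + δ)_T) / (s_J/(n + δ)_J) ]^1.8182.
s_T/(n + δ)_T = 0.13/0.078 = 1.6667; s_J/(n + δ)_J = 0.28/0.078 = 3.5897.
Ratio = (1.6667/3.5897)^1.8182 = 0.4643^1.8182 ≈ 0.2478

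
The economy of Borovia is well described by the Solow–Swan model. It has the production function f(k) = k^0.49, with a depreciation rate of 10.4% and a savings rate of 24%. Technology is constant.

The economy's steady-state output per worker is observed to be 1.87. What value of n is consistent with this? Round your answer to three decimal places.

At the steady state, Δk = 0, so s·k^α = (n + δ)·k.
Since y* = [s/(n + δ)]^(α/(1−α)), we have s/(n + δ) = (y*)^((1−α)/α) = 1.87^1.0408 = 1.9184.
Therefore n + δ = s / 1.9184 = 0.24 / 1.9184 = 0.1251, so n = 0.1251 − 0.104 = 0.0211.

n ≈ 0.021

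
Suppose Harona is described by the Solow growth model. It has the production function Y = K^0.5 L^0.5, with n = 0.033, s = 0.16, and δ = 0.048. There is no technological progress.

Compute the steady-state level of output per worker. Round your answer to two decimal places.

Steady state requires s·f(k) = (n + δ)·k, i.e. s·k^α = (n + δ)·k.
Rearranging, k^(1−α) = s / (n + δ).
k^0.5 = 0.16 / (0.033 + 0.048) = 0.16 / 0.081 = 1.9753
k* = 1.9753^(1/0.5) ≈ 3.9018
y* = (k*)^α = 3.9018^0.5 ≈ 1.9753

y* = 1.98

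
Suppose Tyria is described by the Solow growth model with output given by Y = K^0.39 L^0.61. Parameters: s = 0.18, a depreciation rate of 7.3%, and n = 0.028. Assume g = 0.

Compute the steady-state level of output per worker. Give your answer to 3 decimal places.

y* = 1.447

At the steady state, Δk = 0, so s·k^α = (n + δ)·k.
Rearranging, k^(1−α) = s / (n + δ).
k^0.61 = 0.18 / (0.028 + 0.073) = 0.18 / 0.101 = 1.7822
k* = 1.7822^(1/0.61) ≈ 2.5787
y* = (k*)^α = 2.5787^0.39 ≈ 1.4469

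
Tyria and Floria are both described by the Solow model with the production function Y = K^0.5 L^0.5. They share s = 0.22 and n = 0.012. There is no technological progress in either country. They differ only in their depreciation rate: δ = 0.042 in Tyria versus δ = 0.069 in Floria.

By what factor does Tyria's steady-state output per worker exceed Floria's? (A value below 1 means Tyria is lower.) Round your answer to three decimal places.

ratio ≈ 1.500

Steady-state y* = [s/(n + δ)]^(α/(1−α)), so the ratio is [ (s_T/(n + δ)_T) / (s_F/(n + δ)_F) ]^1.
s_T/(n + δ)_T = 0.22/0.054 = 4.0741; s_F/(n + δ)_F = 0.22/0.081 = 2.7160.
Ratio = (4.0741/2.7160)^1 = 1.5000^1 ≈ 1.5000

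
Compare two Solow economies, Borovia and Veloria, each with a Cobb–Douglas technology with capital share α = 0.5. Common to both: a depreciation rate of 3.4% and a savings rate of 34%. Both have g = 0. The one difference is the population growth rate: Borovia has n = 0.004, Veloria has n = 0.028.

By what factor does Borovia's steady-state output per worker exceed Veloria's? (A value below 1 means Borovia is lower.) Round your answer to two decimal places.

Steady-state y* = [s/(n + δ)]^(α/(1−α)), so the ratio is [ (s_B/(n + δ)_B) / (s_V/(n + δ)_V) ]^1.
s_B/(n + δ)_B = 0.34/0.038 = 8.9474; s_V/(n + δ)_V = 0.34/0.062 = 5.4839.
Ratio = (8.9474/5.4839)^1 = 1.6316^1 ≈ 1.6316

ratio ≈ 1.63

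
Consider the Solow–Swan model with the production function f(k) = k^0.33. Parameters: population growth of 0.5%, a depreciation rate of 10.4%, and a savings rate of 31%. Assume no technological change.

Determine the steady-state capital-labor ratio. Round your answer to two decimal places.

k* = 4.76

At the steady state, Δk = 0, so s·k^α = (n + δ)·k.
Rearranging, k^(1−α) = s / (n + δ).
k^0.67 = 0.31 / (0.005 + 0.104) = 0.31 / 0.109 = 2.8440
k* = 2.8440^(1/0.67) ≈ 4.7589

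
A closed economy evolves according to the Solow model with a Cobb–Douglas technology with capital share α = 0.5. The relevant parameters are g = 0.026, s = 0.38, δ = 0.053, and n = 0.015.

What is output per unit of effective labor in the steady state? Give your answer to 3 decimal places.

y* ≈ 4.043

At the steady state, Δk = 0, so s·k^α = (n + g + δ)·k.
Dividing both sides by k: k^(1−α) = s / (n + g + δ).
k^0.5 = 0.38 / (0.015 + 0.026 + 0.053) = 0.38 / 0.094 = 4.0426
k* = 4.0426^(1/0.5) ≈ 16.3426
y* = (k*)^α = 16.3426^0.5 ≈ 4.0426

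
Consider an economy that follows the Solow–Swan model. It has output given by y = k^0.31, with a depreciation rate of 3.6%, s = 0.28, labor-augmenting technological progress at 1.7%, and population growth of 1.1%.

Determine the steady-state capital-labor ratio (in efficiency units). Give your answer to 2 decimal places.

k* = 8.49

Steady state requires s·f(k) = (n + g + δ)·k, i.e. s·k^α = (n + g + δ)·k.
Rearranging, k^(1−α) = s / (n + g + δ).
k^0.69 = 0.28 / (0.011 + 0.017 + 0.036) = 0.28 / 0.064 = 4.3750
k* = 4.3750^(1/0.69) ≈ 8.4909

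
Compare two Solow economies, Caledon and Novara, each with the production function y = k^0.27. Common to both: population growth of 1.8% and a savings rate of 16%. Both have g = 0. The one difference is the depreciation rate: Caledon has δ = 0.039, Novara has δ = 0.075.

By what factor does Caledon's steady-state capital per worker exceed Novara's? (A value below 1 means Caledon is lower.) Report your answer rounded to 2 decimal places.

Steady-state k* = [s/(n + δ)]^(1/(1−α)), so the ratio is [ (s_C/(n + δ)_C) / (s_N/(n + δ)_N) ]^1.3699.
s_C/(n + δ)_C = 0.16/0.057 = 2.8070; s_N/(n + δ)_N = 0.16/0.093 = 1.7204.
Ratio = (2.8070/1.7204)^1.3699 = 1.6316^1.3699 ≈ 1.9555

k*_C / k*_N ≈ 1.96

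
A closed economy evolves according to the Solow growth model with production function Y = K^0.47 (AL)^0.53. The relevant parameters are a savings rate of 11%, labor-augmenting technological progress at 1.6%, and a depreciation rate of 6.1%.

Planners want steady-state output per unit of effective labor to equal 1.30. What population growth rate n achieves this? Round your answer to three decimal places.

n ≈ 0.005

At the steady state, Δk = 0, so s·k^α = (n + g + δ)·k.
Since y* = [s/(n + g + δ)]^(α/(1−α)), we have s/(n + g + δ) = (y*)^((1−α)/α) = 1.30^1.1277 = 1.3443.
Therefore n + g + δ = s / 1.3443 = 0.11 / 1.3443 = 0.0818, so n = 0.0818 − 0.077 = 0.0048.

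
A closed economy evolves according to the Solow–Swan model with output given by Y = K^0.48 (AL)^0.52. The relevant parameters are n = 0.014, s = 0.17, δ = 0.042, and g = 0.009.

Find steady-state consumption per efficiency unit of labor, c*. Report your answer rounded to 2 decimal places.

At the steady state, Δk = 0, so s·k^α = (n + g + δ)·k.
Dividing both sides by k: k^(1−α) = s / (n + g + δ).
k^0.52 = 0.17 / (0.014 + 0.009 + 0.042) = 0.17 / 0.065 = 2.6154
k* = 2.6154^(1/0.52) ≈ 6.3527
y* = (k*)^α = 6.3527^0.48 ≈ 2.4290
c* = (1 − s)·y* = (1 − 0.17) × 2.4290 ≈ 2.0161

c* = 2.02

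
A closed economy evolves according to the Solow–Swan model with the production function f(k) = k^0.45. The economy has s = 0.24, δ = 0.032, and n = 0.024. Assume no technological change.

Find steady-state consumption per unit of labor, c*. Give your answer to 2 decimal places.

c* ≈ 2.50

In steady state, investment equals break-even investment: s·k^α = (n + δ)·k.
Rearranging, k^(1−α) = s / (n + δ).
k^0.55 = 0.24 / (0.024 + 0.032) = 0.24 / 0.056 = 4.2857
k* = 4.2857^(1/0.55) ≈ 14.0971
y* = (k*)^α = 14.0971^0.45 ≈ 3.2893
c* = (1 − s)·y* = (1 − 0.24) × 3.2893 ≈ 2.4999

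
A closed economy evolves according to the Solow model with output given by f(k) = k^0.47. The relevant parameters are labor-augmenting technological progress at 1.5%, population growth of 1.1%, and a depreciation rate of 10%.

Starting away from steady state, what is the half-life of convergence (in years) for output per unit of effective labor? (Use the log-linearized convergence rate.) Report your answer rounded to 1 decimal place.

Near the steady state the convergence rate is λ = (1 − α)(n + g + δ).
λ = (1 − 0.47) × 0.126 = 0.53 × 0.126 = 0.06678
Half-life = ln 2 / λ = 0.6931 / 0.06678 ≈ 10.38 years

t_½ ≈ 10.4 years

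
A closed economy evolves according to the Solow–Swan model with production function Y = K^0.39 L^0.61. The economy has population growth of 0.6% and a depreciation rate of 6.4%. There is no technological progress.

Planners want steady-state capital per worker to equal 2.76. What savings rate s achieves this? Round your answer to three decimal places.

s ≈ 0.130

In steady state, investment equals break-even investment: s·k^α = (n + δ)·k.
So s / (n + δ) = (k*)^(1−α) = 2.76^0.61 = 1.8576.
Therefore s = 1.8576 × (n + δ) = 1.8576 × 0.070 = 0.1300.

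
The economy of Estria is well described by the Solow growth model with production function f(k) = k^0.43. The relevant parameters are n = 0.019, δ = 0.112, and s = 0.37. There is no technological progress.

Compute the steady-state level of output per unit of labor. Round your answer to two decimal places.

y* ≈ 2.19

At the steady state, Δk = 0, so s·k^α = (n + δ)·k.
Rearranging, k^(1−α) = s / (n + δ).
k^0.57 = 0.37 / (0.019 + 0.112) = 0.37 / 0.131 = 2.8244
k* = 2.8244^(1/0.57) ≈ 6.1816
y* = (k*)^α = 6.1816^0.43 ≈ 2.1886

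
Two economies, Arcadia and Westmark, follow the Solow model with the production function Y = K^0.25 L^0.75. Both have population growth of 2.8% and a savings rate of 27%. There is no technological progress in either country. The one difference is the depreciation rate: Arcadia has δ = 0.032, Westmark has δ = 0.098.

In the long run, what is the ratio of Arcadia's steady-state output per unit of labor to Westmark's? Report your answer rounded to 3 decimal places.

y*_A / y*_W ≈ 1.281

Steady-state y* = [s/(n + δ)]^(α/(1−α)), so the ratio is [ (s_A/(n + δ)_A) / (s_W/(n + δ)_W) ]^0.3333.
s_A/(n + δ)_A = 0.27/0.060 = 4.5000; s_W/(n + δ)_W = 0.27/0.126 = 2.1429.
Ratio = (4.5000/2.1429)^0.3333 = 2.1000^0.3333 ≈ 1.2805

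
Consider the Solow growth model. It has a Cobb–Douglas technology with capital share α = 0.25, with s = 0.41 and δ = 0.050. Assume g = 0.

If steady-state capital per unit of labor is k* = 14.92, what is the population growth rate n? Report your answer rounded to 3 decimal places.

n ≈ 0.004

In steady state, investment equals break-even investment: s·k^α = (n + δ)·k.
So s / (n + δ) = (k*)^(1−α) = 14.92^0.75 = 7.5915.
Therefore n + δ = s / 7.5915 = 0.41 / 7.5915 = 0.0540, so n = 0.0540 − 0.050 = 0.0040.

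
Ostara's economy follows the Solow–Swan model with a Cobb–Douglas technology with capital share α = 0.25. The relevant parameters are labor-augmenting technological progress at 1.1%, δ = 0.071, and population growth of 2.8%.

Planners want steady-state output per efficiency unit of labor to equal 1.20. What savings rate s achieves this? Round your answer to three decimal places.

At the steady state, Δk = 0, so s·k^α = (n + g + δ)·k.
Since y* = [s/(n + g + δ)]^(α/(1−α)), we have s/(n + g + δ) = (y*)^((1−α)/α) = 1.20^3 = 1.7280.
Therefore s = 1.7280 × (n + g + δ) = 1.7280 × 0.110 = 0.1901.

s ≈ 0.190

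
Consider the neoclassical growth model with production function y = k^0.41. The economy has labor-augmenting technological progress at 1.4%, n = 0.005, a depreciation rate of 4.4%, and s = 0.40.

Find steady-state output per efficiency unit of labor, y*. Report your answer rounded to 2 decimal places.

y* = 3.61

Steady state requires s·f(k) = (n + g + δ)·k, i.e. s·k^α = (n + g + δ)·k.
Dividing both sides by k: k^(1−α) = s / (n + g + δ).
k^0.59 = 0.40 / (0.005 + 0.014 + 0.044) = 0.40 / 0.063 = 6.3492
k* = 6.3492^(1/0.59) ≈ 22.9372
y* = (k*)^α = 22.9372^0.41 ≈ 3.6126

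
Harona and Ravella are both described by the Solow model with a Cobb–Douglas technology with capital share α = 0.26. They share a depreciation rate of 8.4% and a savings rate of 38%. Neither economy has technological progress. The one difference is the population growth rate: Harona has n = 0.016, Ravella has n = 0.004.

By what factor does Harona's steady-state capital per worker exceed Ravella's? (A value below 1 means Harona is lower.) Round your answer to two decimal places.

Steady-state k* = [s/(n + δ)]^(1/(1−α)), so the ratio is [ (s_H/(n + δ)_H) / (s_R/(n + δ)_R) ]^1.3514.
s_H/(n + δ)_H = 0.38/0.100 = 3.8000; s_R/(n + δ)_R = 0.38/0.088 = 4.3182.
Ratio = (3.8000/4.3182)^1.3514 = 0.8800^1.3514 ≈ 0.8413

ratio ≈ 0.84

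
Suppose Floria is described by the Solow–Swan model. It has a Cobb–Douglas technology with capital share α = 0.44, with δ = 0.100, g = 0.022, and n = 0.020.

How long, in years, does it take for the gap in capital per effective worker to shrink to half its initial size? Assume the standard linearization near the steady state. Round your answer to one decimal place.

half-life ≈ 8.7 years

Near the steady state the convergence rate is λ = (1 − α)(n + g + δ).
λ = (1 − 0.44) × 0.142 = 0.56 × 0.142 = 0.07952
Half-life = ln 2 / λ = 0.6931 / 0.07952 ≈ 8.72 years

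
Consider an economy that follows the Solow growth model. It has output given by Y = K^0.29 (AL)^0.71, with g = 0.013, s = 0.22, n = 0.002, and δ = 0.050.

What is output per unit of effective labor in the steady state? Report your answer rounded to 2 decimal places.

At the steady state, Δk = 0, so s·k^α = (n + g + δ)·k.
Rearranging, k^(1−α) = s / (n + g + δ).
k^0.71 = 0.22 / (0.002 + 0.013 + 0.050) = 0.22 / 0.065 = 3.3846
k* = 3.3846^(1/0.71) ≈ 5.5691
y* = (k*)^α = 5.5691^0.29 ≈ 1.6454

y* ≈ 1.65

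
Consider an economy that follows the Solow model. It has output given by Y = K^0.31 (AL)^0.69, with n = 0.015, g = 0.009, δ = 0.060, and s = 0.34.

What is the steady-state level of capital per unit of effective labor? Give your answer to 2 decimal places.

Steady state requires s·f(k) = (n + g + δ)·k, i.e. s·k^α = (n + g + δ)·k.
Rearranging, k^(1−α) = s / (n + g + δ).
k^0.69 = 0.34 / (0.015 + 0.009 + 0.060) = 0.34 / 0.084 = 4.0476
k* = 4.0476^(1/0.69) ≈ 7.5857

k* ≈ 7.59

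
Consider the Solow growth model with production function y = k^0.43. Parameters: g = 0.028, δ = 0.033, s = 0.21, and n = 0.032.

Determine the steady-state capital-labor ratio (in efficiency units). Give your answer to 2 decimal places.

k* = 4.17

Steady state requires s·f(k) = (n + g + δ)·k, i.e. s·k^α = (n + g + δ)·k.
Rearranging, k^(1−α) = s / (n + g + δ).
k^0.57 = 0.21 / (0.032 + 0.028 + 0.033) = 0.21 / 0.093 = 2.2581
k* = 2.2581^(1/0.57) ≈ 4.1745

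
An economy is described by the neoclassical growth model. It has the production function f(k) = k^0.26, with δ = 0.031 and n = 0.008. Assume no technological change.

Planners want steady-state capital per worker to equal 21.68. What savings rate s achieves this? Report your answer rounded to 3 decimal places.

s ≈ 0.380

In steady state, investment equals break-even investment: s·k^α = (n + δ)·k.
So s / (n + δ) = (k*)^(1−α) = 21.68^0.74 = 9.7428.
Therefore s = 9.7428 × (n + δ) = 9.7428 × 0.039 = 0.3800.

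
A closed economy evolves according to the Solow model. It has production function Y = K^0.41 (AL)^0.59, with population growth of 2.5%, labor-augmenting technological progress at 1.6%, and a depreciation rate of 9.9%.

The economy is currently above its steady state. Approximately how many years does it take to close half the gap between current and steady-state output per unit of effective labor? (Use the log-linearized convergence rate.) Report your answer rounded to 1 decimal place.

half-life ≈ 8.4 years

Near the steady state the convergence rate is λ = (1 − α)(n + g + δ).
λ = (1 − 0.41) × 0.140 = 0.59 × 0.140 = 0.0826
Half-life = ln 2 / λ = 0.6931 / 0.0826 ≈ 8.39 years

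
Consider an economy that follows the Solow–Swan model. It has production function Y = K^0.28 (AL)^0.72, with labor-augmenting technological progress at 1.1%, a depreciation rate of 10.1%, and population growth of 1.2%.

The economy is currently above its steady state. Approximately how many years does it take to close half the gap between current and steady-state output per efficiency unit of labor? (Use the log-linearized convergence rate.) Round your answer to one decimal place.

Near the steady state the convergence rate is λ = (1 − α)(n + g + δ).
λ = (1 − 0.28) × 0.124 = 0.72 × 0.124 = 0.08928
Half-life = ln 2 / λ = 0.6931 / 0.08928 ≈ 7.76 years

half-life ≈ 7.8 years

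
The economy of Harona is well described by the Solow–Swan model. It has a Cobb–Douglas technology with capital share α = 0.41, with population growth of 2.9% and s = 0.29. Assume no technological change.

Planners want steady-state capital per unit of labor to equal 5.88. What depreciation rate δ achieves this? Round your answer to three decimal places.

At the steady state, Δk = 0, so s·k^α = (n + δ)·k.
So s / (n + δ) = (k*)^(1−α) = 5.88^0.59 = 2.8440.
Therefore n + δ = s / 2.8440 = 0.29 / 2.8440 = 0.1020, so δ = 0.1020 − 0.029 = 0.0730.

δ ≈ 0.073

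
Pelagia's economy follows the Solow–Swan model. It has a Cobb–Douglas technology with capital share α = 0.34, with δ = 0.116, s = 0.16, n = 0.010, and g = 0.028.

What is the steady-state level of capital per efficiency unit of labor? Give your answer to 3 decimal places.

k* = 1.060

Steady state requires s·f(k) = (n + g + δ)·k, i.e. s·k^α = (n + g + δ)·k.
Rearranging, k^(1−α) = s / (n + g + δ).
k^0.66 = 0.16 / (0.010 + 0.028 + 0.116) = 0.16 / 0.154 = 1.0390
k* = 1.0390^(1/0.66) ≈ 1.0597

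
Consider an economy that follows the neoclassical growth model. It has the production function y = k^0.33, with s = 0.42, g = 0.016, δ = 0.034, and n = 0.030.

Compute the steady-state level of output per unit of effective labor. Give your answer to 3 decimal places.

y* = 2.263

Steady state requires s·f(k) = (n + g + δ)·k, i.e. s·k^α = (n + g + δ)·k.
Rearranging, k^(1−α) = s / (n + g + δ).
k^0.67 = 0.42 / (0.030 + 0.016 + 0.034) = 0.42 / 0.080 = 5.2500
k* = 5.2500^(1/0.67) ≈ 11.8813
y* = (k*)^α = 11.8813^0.33 ≈ 2.2631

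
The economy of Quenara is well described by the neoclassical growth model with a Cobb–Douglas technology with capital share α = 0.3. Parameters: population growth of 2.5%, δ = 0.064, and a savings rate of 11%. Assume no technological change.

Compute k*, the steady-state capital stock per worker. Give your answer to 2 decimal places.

Steady state requires s·f(k) = (n + δ)·k, i.e. s·k^α = (n + δ)·k.
Rearranging, k^(1−α) = s / (n + δ).
k^0.7 = 0.11 / (0.025 + 0.064) = 0.11 / 0.089 = 1.2360
k* = 1.2360^(1/0.7) ≈ 1.3535

k* = 1.35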